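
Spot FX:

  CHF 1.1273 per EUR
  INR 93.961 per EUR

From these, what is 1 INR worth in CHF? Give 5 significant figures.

1 INR ÷ 93.961 = 0.0106427 EUR
0.0106427 EUR × 1.1273 = 0.0119975 CHF

INR/CHF = 0.011998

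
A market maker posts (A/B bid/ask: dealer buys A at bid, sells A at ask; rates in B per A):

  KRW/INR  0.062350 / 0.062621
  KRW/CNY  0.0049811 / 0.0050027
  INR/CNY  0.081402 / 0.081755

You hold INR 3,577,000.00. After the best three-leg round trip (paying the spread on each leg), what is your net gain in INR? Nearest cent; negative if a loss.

Best loop INR → CNY → KRW → INR:
INR 3,577,000.00 × 0.081402 (sell INR at bid) = CNY 291,174.95
CNY 291,174.95 ÷ 0.0050027 (buy KRW at ask) = KRW 58,203,561
KRW 58,203,561 × 0.062350 (sell KRW at bid) = INR 3,628,992.02

Net profit: INR 51,992.02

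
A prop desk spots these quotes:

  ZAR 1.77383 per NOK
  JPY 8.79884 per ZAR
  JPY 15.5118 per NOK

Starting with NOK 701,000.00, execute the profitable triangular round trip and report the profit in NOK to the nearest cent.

Profitable loop is NOK → ZAR → JPY → NOK:
NOK 701,000.00 × 1.77383 = ZAR 1,243,454.83
ZAR 1,243,454.83 × 8.79884 = JPY 10,940,960
JPY 10,940,960 ÷ 15.5118 = NOK 705,331.43
Profit = NOK 705,331.43 − NOK 701,000.00

Profit: NOK 4,331.43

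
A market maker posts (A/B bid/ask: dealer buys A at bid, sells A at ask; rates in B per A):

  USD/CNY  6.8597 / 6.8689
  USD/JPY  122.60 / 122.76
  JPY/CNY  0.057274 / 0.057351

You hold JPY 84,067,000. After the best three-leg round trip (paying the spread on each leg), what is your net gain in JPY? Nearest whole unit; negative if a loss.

Best loop JPY → CNY → USD → JPY:
JPY 84,067,000 × 0.057274 (sell JPY at bid) = CNY 4,814,853.36
CNY 4,814,853.36 ÷ 6.8689 (buy USD at ask) = USD 700,964.25
USD 700,964.25 × 122.60 (sell USD at bid) = JPY 85,938,217

Net profit: JPY 1,871,217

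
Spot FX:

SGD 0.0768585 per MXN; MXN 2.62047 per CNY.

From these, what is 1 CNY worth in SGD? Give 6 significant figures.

CNY/SGD = 0.201405

1 CNY × 2.62047 = 2.62047 MXN
2.62047 MXN × 0.0768585 = 0.201405 SGD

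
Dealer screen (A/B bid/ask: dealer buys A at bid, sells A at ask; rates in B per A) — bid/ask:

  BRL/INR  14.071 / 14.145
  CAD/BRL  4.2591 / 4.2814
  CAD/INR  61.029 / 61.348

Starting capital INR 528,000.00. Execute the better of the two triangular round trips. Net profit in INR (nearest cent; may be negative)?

Net profit: INR 4,085.49

Best loop INR → BRL → CAD → INR:
INR 528,000.00 ÷ 14.145 (buy BRL at ask) = BRL 37,327.68
BRL 37,327.68 ÷ 4.2814 (buy CAD at ask) = CAD 8,718.57
CAD 8,718.57 × 61.029 (sell CAD at bid) = INR 532,085.49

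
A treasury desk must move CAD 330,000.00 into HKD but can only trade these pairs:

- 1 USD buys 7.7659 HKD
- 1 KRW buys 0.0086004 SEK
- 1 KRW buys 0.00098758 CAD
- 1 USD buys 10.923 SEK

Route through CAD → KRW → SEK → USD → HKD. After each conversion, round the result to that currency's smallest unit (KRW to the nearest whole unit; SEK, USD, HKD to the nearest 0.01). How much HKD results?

CAD 330,000.00 ÷ 0.00098758 = KRW 334,150,145
KRW 334,150,145 × 0.0086004 = SEK 2,873,824.91
SEK 2,873,824.91 ÷ 10.923 = USD 263,098.50
USD 263,098.50 × 7.7659 = HKD 2,043,196.64

HKD 2,043,196.64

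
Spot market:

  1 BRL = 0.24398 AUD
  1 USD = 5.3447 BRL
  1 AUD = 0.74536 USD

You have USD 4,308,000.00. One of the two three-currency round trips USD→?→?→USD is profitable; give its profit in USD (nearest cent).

Profit: USD 124,329.64

Profitable loop is USD → AUD → BRL → USD:
USD 4,308,000.00 ÷ 0.74536 = AUD 5,779,757.43
AUD 5,779,757.43 ÷ 0.24398 = BRL 23,689,472.22
BRL 23,689,472.22 ÷ 5.3447 = USD 4,432,329.64
Profit = USD 4,432,329.64 − USD 4,308,000.00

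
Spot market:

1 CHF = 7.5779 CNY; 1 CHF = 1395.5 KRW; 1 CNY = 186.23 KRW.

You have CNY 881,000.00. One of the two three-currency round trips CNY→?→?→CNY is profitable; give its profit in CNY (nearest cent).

Profitable loop is CNY → KRW → CHF → CNY:
CNY 881,000.00 × 186.23 = KRW 164,068,630
KRW 164,068,630 ÷ 1395.5 = CHF 117,569.78
CHF 117,569.78 × 7.5779 = CNY 890,932.05
Profit = CNY 890,932.05 − CNY 881,000.00

Profit: CNY 9,932.05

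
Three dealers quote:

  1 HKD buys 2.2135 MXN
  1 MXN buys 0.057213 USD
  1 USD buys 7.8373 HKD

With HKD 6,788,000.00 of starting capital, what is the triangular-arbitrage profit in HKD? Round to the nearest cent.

Profit: HKD 51,134.04

Profitable loop is HKD → USD → MXN → HKD:
HKD 6,788,000.00 ÷ 7.8373 = USD 866,114.61
USD 866,114.61 ÷ 0.057213 = MXN 15,138,423.19
MXN 15,138,423.19 ÷ 2.2135 = HKD 6,839,134.04
Profit = HKD 6,839,134.04 − HKD 6,788,000.00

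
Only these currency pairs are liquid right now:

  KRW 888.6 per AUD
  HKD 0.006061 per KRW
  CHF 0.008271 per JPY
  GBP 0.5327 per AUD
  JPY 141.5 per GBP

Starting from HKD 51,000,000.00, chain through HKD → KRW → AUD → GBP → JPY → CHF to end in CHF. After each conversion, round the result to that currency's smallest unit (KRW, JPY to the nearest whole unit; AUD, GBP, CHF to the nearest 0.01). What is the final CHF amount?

CHF 5,903,597.51

HKD 51,000,000.00 ÷ 0.006061 = KRW 8,414,453,061
KRW 8,414,453,061 ÷ 888.6 = AUD 9,469,337.23
AUD 9,469,337.23 × 0.5327 = GBP 5,044,315.94
GBP 5,044,315.94 × 141.5 = JPY 713,770,706
JPY 713,770,706 × 0.008271 = CHF 5,903,597.51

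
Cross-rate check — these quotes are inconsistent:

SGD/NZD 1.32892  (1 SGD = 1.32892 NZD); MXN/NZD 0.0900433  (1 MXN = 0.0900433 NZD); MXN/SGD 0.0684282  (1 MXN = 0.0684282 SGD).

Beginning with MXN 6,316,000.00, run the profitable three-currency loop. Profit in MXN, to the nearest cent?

Profitable loop is MXN → SGD → NZD → MXN:
MXN 6,316,000.00 × 0.0684282 = SGD 432,192.51
SGD 432,192.51 × 1.32892 = NZD 574,349.27
NZD 574,349.27 ÷ 0.0900433 = MXN 6,378,589.77
Profit = MXN 6,378,589.77 − MXN 6,316,000.00

Profit: MXN 62,589.77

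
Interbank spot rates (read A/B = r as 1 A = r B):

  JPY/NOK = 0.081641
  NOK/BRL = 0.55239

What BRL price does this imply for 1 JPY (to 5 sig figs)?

1 JPY × 0.081641 = 0.081641 NOK
0.081641 NOK × 0.55239 = 0.0450977 BRL

JPY/BRL = 0.045098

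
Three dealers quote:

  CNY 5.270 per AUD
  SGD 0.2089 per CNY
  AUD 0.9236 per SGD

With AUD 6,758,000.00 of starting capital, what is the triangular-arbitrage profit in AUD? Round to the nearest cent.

Profit: AUD 113,493.92

Profitable loop is AUD → CNY → SGD → AUD:
AUD 6,758,000.00 × 5.270 = CNY 35,614,660.00
CNY 35,614,660.00 × 0.2089 = SGD 7,439,902.47
SGD 7,439,902.47 × 0.9236 = AUD 6,871,493.92
Profit = AUD 6,871,493.92 − AUD 6,758,000.00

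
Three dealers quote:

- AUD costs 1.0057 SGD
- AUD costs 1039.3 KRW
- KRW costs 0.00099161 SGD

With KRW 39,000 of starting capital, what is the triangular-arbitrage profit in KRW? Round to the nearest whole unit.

Profit: KRW 965

Profitable loop is KRW → SGD → AUD → KRW:
KRW 39,000 × 0.00099161 = SGD 38.67
SGD 38.67 ÷ 1.0057 = AUD 38.45
AUD 38.45 × 1039.3 = KRW 39,965
Profit = KRW 39,965 − KRW 39,000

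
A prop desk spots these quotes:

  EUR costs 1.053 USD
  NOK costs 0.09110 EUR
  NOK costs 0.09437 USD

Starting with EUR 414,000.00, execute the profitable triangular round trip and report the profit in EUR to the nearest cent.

Profit: EUR 6,836.24

Profitable loop is EUR → USD → NOK → EUR:
EUR 414,000.00 × 1.053 = USD 435,942.00
USD 435,942.00 ÷ 0.09437 = NOK 4,619,497.72
NOK 4,619,497.72 × 0.09110 = EUR 420,836.24
Profit = EUR 420,836.24 − EUR 414,000.00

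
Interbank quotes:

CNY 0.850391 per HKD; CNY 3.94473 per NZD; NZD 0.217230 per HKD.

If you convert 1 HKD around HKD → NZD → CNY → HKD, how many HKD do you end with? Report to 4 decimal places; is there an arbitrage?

Around HKD → NZD → CNY → HKD: 1 × 0.217230 × 3.94473 ÷ 0.850391 = 1.007670
Product > 1; profitable direction is HKD → NZD → CNY → HKD.

1.0077 (arbitrage exists)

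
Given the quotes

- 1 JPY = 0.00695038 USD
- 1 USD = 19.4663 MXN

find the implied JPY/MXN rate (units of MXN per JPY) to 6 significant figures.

JPY/MXN = 0.135298

1 JPY × 0.00695038 = 0.00695038 USD
0.00695038 USD × 19.4663 = 0.135298 MXN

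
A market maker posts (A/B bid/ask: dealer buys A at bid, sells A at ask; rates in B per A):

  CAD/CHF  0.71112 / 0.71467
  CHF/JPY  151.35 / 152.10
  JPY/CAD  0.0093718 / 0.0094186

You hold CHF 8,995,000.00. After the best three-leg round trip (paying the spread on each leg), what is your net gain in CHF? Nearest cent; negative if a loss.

Net profit: CHF 77,970.48

Best loop CHF → JPY → CAD → CHF:
CHF 8,995,000.00 × 151.35 (sell CHF at bid) = JPY 1,361,393,250
JPY 1,361,393,250 × 0.0093718 (sell JPY at bid) = CAD 12,758,705.26
CAD 12,758,705.26 × 0.71112 (sell CAD at bid) = CHF 9,072,970.48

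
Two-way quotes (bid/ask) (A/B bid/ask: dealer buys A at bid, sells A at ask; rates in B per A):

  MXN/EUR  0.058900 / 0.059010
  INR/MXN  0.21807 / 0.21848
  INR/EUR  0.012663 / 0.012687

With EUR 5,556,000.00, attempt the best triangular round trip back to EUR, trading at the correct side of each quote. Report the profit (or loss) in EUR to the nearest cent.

Best loop EUR → INR → MXN → EUR:
EUR 5,556,000.00 ÷ 0.012687 (buy INR at ask) = INR 437,928,588.32
INR 437,928,588.32 × 0.21807 (sell INR at bid) = MXN 95,499,087.25
MXN 95,499,087.25 × 0.058900 (sell MXN at bid) = EUR 5,624,896.24

Net profit: EUR 68,896.24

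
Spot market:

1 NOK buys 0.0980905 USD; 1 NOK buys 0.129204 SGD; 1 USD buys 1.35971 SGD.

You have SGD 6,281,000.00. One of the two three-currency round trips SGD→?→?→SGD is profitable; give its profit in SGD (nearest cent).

Profitable loop is SGD → NOK → USD → SGD:
SGD 6,281,000.00 ÷ 0.129204 = NOK 48,613,046.04
NOK 48,613,046.04 × 0.0980905 = USD 4,768,477.99
USD 4,768,477.99 × 1.35971 = SGD 6,483,747.21
Profit = SGD 6,483,747.21 − SGD 6,281,000.00

Profit: SGD 202,747.21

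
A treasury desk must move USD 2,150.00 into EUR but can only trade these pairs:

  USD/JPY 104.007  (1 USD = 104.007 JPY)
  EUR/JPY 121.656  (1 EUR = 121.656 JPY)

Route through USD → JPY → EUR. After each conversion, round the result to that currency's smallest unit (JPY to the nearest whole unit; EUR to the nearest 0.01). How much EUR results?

USD 2,150.00 × 104.007 = JPY 223,615
JPY 223,615 ÷ 121.656 = EUR 1,838.09

EUR 1,838.09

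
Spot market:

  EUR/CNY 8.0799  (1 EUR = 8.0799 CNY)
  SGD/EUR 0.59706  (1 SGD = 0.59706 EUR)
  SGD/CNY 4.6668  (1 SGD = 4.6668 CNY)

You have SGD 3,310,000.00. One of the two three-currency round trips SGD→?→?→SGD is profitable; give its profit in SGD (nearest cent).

Profitable loop is SGD → EUR → CNY → SGD:
SGD 3,310,000.00 × 0.59706 = EUR 1,976,268.60
EUR 1,976,268.60 × 8.0799 = CNY 15,968,052.66
CNY 15,968,052.66 ÷ 4.6668 = SGD 3,421,627.81
Profit = SGD 3,421,627.81 − SGD 3,310,000.00

Profit: SGD 111,627.81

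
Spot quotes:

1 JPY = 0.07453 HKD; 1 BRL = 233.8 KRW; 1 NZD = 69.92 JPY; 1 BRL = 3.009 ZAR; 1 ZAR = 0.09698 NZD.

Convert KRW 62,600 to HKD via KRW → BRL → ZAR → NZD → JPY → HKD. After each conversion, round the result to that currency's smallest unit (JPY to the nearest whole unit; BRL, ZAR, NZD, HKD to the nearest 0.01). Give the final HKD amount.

HKD 407.16

KRW 62,600 ÷ 233.8 = BRL 267.75
BRL 267.75 × 3.009 = ZAR 805.66
ZAR 805.66 × 0.09698 = NZD 78.13
NZD 78.13 × 69.92 = JPY 5,463
JPY 5,463 × 0.07453 = HKD 407.16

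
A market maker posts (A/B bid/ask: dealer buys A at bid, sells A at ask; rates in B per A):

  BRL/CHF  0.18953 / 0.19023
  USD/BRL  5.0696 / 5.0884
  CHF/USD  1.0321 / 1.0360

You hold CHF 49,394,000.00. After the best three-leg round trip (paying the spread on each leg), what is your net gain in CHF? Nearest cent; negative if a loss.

Best loop CHF → BRL → USD → CHF:
CHF 49,394,000.00 ÷ 0.19023 (buy BRL at ask) = BRL 259,654,102.93
BRL 259,654,102.93 ÷ 5.0884 (buy USD at ask) = USD 51,028,634.33
USD 51,028,634.33 ÷ 1.0360 (buy CHF at ask) = CHF 49,255,438.54

Net result: CHF -138,561.46 (no profitable arbitrage after spreads)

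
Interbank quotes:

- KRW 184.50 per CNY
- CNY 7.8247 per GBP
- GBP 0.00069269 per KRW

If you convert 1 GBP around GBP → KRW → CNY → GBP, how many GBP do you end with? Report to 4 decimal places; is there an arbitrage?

1.0000 (no arbitrage)

Around GBP → KRW → CNY → GBP: 1 ÷ 0.00069269 ÷ 184.50 ÷ 7.8247 = 0.999993
Product ≈ 1 (deviation 0.001%, within rounding noise).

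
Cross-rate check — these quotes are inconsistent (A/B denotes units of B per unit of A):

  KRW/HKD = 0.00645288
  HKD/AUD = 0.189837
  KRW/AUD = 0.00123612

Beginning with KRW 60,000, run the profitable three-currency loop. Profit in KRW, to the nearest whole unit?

Profit: KRW 545

Profitable loop is KRW → AUD → HKD → KRW:
KRW 60,000 × 0.00123612 = AUD 74.17
AUD 74.17 ÷ 0.189837 = HKD 390.69
HKD 390.69 ÷ 0.00645288 = KRW 60,545
Profit = KRW 60,545 − KRW 60,000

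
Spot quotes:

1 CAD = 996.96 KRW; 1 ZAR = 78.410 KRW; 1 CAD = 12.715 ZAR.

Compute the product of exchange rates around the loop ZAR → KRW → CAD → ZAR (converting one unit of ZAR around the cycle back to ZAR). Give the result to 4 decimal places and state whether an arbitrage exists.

1.0000 (no arbitrage)

Around ZAR → KRW → CAD → ZAR: 1 × 78.410 ÷ 996.96 × 12.715 = 1.000023
Product ≈ 1 (deviation 0.002%, within rounding noise).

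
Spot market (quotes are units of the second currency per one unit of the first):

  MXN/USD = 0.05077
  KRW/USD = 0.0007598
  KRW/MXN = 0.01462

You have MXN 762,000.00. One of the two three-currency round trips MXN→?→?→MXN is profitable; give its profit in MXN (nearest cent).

Profit: MXN 18,009.20

Profitable loop is MXN → KRW → USD → MXN:
MXN 762,000.00 ÷ 0.01462 = KRW 52,120,383
KRW 52,120,383 × 0.0007598 = USD 39,601.07
USD 39,601.07 ÷ 0.05077 = MXN 780,009.20
Profit = MXN 780,009.20 − MXN 762,000.00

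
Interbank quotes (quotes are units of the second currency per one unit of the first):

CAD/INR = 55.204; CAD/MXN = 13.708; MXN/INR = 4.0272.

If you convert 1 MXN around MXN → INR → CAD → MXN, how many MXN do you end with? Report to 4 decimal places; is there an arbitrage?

1.0000 (no arbitrage)

Around MXN → INR → CAD → MXN: 1 × 4.0272 ÷ 55.204 × 13.708 = 1.000016
Product ≈ 1 (deviation 0.002%, within rounding noise).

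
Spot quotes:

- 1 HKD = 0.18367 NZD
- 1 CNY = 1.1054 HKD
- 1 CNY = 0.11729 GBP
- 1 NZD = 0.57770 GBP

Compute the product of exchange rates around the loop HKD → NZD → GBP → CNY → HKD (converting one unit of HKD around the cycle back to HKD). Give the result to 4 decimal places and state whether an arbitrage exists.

1.0000 (no arbitrage)

Around HKD → NZD → GBP → CNY → HKD: 1 × 0.18367 × 0.57770 ÷ 0.11729 × 1.1054 = 0.999998
Product ≈ 1 (deviation 0.000%, within rounding noise).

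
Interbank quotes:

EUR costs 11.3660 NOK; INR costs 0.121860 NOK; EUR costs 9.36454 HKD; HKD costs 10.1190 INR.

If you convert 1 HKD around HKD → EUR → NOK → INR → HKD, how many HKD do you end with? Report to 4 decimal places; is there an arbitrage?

0.9843 (arbitrage exists)

Around HKD → EUR → NOK → INR → HKD: 1 ÷ 9.36454 × 11.3660 ÷ 0.121860 ÷ 10.1190 = 0.984289
Product < 1; profitable direction is HKD → INR → NOK → EUR → HKD.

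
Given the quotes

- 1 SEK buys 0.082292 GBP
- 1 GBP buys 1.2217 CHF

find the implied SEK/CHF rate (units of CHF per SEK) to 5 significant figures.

SEK/CHF = 0.10054

1 SEK × 0.082292 = 0.082292 GBP
0.082292 GBP × 1.2217 = 0.100536 CHF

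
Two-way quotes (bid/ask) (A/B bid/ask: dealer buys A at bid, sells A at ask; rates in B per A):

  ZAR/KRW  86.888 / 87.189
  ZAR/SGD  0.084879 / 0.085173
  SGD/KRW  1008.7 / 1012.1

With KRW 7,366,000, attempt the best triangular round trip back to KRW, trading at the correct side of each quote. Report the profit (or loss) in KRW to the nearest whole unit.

Best loop KRW → SGD → ZAR → KRW:
KRW 7,366,000 ÷ 1012.1 (buy SGD at ask) = SGD 7,277.94
SGD 7,277.94 ÷ 0.085173 (buy ZAR at ask) = ZAR 85,448.87
ZAR 85,448.87 × 86.888 (sell ZAR at bid) = KRW 7,424,482

Net profit: KRW 58,482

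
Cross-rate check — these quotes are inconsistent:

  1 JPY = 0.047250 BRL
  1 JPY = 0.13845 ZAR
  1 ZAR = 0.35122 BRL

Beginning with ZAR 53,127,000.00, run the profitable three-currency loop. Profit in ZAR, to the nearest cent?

Profit: ZAR 1,547,608.06

Profitable loop is ZAR → BRL → JPY → ZAR:
ZAR 53,127,000.00 × 0.35122 = BRL 18,659,264.94
BRL 18,659,264.94 ÷ 0.047250 = JPY 394,905,078
JPY 394,905,078 × 0.13845 = ZAR 54,674,608.06
Profit = ZAR 54,674,608.06 − ZAR 53,127,000.00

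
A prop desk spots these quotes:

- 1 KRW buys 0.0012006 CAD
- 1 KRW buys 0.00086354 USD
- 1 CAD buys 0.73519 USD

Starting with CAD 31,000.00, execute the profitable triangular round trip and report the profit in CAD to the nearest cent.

Profit: CAD 686.71

Profitable loop is CAD → USD → KRW → CAD:
CAD 31,000.00 × 0.73519 = USD 22,790.89
USD 22,790.89 ÷ 0.00086354 = KRW 26,392,396
KRW 26,392,396 × 0.0012006 = CAD 31,686.71
Profit = CAD 31,686.71 − CAD 31,000.00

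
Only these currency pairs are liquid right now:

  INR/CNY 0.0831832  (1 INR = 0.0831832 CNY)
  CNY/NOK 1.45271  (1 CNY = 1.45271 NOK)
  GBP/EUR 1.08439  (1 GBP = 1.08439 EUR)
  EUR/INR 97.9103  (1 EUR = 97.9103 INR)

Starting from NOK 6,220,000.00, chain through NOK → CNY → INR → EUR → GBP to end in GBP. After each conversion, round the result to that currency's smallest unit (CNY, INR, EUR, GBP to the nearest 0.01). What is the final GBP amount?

NOK 6,220,000.00 ÷ 1.45271 = CNY 4,281,652.91
CNY 4,281,652.91 ÷ 0.0831832 = INR 51,472,567.90
INR 51,472,567.90 ÷ 97.9103 = EUR 525,711.47
EUR 525,711.47 ÷ 1.08439 = GBP 484,799.26

GBP 484,799.26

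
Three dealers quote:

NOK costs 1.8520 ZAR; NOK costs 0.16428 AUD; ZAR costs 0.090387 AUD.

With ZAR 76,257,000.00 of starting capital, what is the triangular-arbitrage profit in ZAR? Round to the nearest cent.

Profit: ZAR 1,446,749.59

Profitable loop is ZAR → AUD → NOK → ZAR:
ZAR 76,257,000.00 × 0.090387 = AUD 6,892,641.46
AUD 6,892,641.46 ÷ 0.16428 = NOK 41,956,668.24
NOK 41,956,668.24 × 1.8520 = ZAR 77,703,749.59
Profit = ZAR 77,703,749.59 − ZAR 76,257,000.00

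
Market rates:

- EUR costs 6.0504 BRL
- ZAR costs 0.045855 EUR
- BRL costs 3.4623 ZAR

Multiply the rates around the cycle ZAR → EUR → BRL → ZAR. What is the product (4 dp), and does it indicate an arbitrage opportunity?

0.9606 (arbitrage exists)

Around ZAR → EUR → BRL → ZAR: 1 × 0.045855 × 6.0504 × 3.4623 = 0.960584
Product < 1; profitable direction is ZAR → BRL → EUR → ZAR.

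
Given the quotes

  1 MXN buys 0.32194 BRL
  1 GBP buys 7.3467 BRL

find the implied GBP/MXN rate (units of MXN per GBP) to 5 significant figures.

GBP/MXN = 22.820

1 GBP × 7.3467 = 7.3467 BRL
7.3467 BRL ÷ 0.32194 = 22.8201 MXN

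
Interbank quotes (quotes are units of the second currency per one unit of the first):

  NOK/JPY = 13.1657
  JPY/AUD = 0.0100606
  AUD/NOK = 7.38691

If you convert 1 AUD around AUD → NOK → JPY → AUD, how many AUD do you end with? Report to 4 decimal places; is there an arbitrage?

Around AUD → NOK → JPY → AUD: 1 × 7.38691 × 13.1657 × 0.0100606 = 0.978432
Product < 1; profitable direction is AUD → JPY → NOK → AUD.

0.9784 (arbitrage exists)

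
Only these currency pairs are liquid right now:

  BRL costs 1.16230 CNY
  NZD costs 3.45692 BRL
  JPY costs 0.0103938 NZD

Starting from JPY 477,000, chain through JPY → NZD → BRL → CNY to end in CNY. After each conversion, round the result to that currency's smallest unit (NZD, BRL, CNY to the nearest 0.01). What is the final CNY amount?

JPY 477,000 × 0.0103938 = NZD 4,957.84
NZD 4,957.84 × 3.45692 = BRL 17,138.86
BRL 17,138.86 × 1.16230 = CNY 19,920.50

CNY 19,920.50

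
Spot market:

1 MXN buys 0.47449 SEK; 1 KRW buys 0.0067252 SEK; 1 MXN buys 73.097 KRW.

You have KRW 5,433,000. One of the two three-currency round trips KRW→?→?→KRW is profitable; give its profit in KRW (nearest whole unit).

Profitable loop is KRW → SEK → MXN → KRW:
KRW 5,433,000 × 0.0067252 = SEK 36,538.01
SEK 36,538.01 ÷ 0.47449 = MXN 77,004.81
MXN 77,004.81 × 73.097 = KRW 5,628,820
Profit = KRW 5,628,820 − KRW 5,433,000

Profit: KRW 195,820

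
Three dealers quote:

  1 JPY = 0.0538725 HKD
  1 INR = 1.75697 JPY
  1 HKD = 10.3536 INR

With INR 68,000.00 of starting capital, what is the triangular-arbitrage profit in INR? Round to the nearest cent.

Profitable loop is INR → HKD → JPY → INR:
INR 68,000.00 ÷ 10.3536 = HKD 6,567.76
HKD 6,567.76 ÷ 0.0538725 = JPY 121,913
JPY 121,913 ÷ 1.75697 = INR 69,388.27
Profit = INR 69,388.27 − INR 68,000.00

Profit: INR 1,388.27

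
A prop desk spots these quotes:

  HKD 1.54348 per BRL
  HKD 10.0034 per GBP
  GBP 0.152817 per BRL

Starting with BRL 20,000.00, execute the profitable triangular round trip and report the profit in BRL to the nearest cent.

Profit: BRL 193.50

Profitable loop is BRL → HKD → GBP → BRL:
BRL 20,000.00 × 1.54348 = HKD 30,869.60
HKD 30,869.60 ÷ 10.0034 = GBP 3,085.91
GBP 3,085.91 ÷ 0.152817 = BRL 20,193.50
Profit = BRL 20,193.50 − BRL 20,000.00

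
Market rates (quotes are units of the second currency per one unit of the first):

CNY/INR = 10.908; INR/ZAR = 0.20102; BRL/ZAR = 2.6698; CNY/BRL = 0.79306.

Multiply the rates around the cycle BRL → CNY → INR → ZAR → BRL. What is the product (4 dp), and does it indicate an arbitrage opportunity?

Around BRL → CNY → INR → ZAR → BRL: 1 ÷ 0.79306 × 10.908 × 0.20102 ÷ 2.6698 = 1.035618
Product > 1; profitable direction is BRL → CNY → INR → ZAR → BRL.

1.0356 (arbitrage exists)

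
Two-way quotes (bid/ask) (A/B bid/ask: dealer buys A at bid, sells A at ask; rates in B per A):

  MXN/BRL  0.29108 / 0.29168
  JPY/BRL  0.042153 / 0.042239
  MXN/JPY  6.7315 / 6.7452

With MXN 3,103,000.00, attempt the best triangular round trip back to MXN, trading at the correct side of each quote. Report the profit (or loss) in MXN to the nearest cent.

Best loop MXN → BRL → JPY → MXN:
MXN 3,103,000.00 × 0.29108 (sell MXN at bid) = BRL 903,221.24
BRL 903,221.24 ÷ 0.042239 (buy JPY at ask) = JPY 21,383,585
JPY 21,383,585 ÷ 6.7452 (buy MXN at ask) = MXN 3,170,192.85

Net profit: MXN 67,192.85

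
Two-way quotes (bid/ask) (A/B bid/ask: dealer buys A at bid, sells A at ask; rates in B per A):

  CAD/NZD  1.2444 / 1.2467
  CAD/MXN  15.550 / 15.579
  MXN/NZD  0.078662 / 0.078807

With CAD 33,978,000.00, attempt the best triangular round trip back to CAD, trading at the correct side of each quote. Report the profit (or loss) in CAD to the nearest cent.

Best loop CAD → NZD → MXN → CAD:
CAD 33,978,000.00 × 1.2444 (sell CAD at bid) = NZD 42,282,223.20
NZD 42,282,223.20 ÷ 0.078807 (buy MXN at ask) = MXN 536,528,775.36
MXN 536,528,775.36 ÷ 15.579 (buy CAD at ask) = CAD 34,439,230.72

Net profit: CAD 461,230.72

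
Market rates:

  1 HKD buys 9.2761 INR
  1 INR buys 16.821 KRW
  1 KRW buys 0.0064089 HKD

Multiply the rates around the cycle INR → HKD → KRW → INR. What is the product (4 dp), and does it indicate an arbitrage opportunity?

Around INR → HKD → KRW → INR: 1 ÷ 9.2761 ÷ 0.0064089 ÷ 16.821 = 0.999998
Product ≈ 1 (deviation 0.000%, within rounding noise).

1.0000 (no arbitrage)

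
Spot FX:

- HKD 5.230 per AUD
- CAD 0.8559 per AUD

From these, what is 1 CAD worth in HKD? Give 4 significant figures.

1 CAD ÷ 0.8559 = 1.16836 AUD
1.16836 AUD × 5.230 = 6.11053 HKD

CAD/HKD = 6.111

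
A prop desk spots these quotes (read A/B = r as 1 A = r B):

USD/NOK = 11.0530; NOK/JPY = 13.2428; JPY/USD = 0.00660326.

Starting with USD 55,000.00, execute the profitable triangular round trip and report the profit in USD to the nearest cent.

Profitable loop is USD → JPY → NOK → USD:
USD 55,000.00 ÷ 0.00660326 = JPY 8,329,219
JPY 8,329,219 ÷ 13.2428 = NOK 628,962.09
NOK 628,962.09 ÷ 11.0530 = USD 56,904.20
Profit = USD 56,904.20 − USD 55,000.00

Profit: USD 1,904.20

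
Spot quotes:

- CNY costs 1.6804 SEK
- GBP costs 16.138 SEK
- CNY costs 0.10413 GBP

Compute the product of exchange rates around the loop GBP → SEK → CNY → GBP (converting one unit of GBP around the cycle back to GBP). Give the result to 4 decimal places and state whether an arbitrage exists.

1.0000 (no arbitrage)

Around GBP → SEK → CNY → GBP: 1 × 16.138 ÷ 1.6804 × 0.10413 = 1.000030
Product ≈ 1 (deviation 0.003%, within rounding noise).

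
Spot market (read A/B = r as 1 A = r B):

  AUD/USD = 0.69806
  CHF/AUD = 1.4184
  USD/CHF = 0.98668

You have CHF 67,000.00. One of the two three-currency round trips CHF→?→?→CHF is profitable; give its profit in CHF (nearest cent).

Profitable loop is CHF → USD → AUD → CHF:
CHF 67,000.00 ÷ 0.98668 = USD 67,904.49
USD 67,904.49 ÷ 0.69806 = AUD 97,276.00
AUD 97,276.00 ÷ 1.4184 = CHF 68,581.50
Profit = CHF 68,581.50 − CHF 67,000.00

Profit: CHF 1,581.50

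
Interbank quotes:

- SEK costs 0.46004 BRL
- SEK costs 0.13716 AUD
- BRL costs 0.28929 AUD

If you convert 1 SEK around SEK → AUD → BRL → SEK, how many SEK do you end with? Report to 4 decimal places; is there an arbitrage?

1.0306 (arbitrage exists)

Around SEK → AUD → BRL → SEK: 1 × 0.13716 ÷ 0.28929 ÷ 0.46004 = 1.030620
Product > 1; profitable direction is SEK → AUD → BRL → SEK.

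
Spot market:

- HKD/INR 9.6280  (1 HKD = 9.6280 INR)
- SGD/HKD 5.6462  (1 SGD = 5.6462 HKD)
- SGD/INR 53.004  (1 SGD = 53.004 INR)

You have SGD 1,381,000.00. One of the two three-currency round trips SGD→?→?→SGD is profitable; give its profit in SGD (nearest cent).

Profit: SGD 35,372.13

Profitable loop is SGD → HKD → INR → SGD:
SGD 1,381,000.00 × 5.6462 = HKD 7,797,402.20
HKD 7,797,402.20 × 9.6280 = INR 75,073,388.38
INR 75,073,388.38 ÷ 53.004 = SGD 1,416,372.13
Profit = SGD 1,416,372.13 − SGD 1,381,000.00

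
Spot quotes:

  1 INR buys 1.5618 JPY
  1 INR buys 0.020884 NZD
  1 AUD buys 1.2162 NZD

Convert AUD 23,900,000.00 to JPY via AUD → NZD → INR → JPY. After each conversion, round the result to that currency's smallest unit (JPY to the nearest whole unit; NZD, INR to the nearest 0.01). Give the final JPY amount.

AUD 23,900,000.00 × 1.2162 = NZD 29,067,180.00
NZD 29,067,180.00 ÷ 0.020884 = INR 1,391,839,685.88
INR 1,391,839,685.88 × 1.5618 = JPY 2,173,775,221

JPY 2,173,775,221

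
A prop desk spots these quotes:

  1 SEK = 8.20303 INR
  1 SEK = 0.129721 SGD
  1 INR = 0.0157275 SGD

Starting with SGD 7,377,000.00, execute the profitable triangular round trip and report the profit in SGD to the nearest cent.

Profit: SGD 40,474.77

Profitable loop is SGD → INR → SEK → SGD:
SGD 7,377,000.00 ÷ 0.0157275 = INR 469,051,025.27
INR 469,051,025.27 ÷ 8.20303 = SEK 57,180,215.76
SEK 57,180,215.76 × 0.129721 = SGD 7,417,474.77
Profit = SGD 7,417,474.77 − SGD 7,377,000.00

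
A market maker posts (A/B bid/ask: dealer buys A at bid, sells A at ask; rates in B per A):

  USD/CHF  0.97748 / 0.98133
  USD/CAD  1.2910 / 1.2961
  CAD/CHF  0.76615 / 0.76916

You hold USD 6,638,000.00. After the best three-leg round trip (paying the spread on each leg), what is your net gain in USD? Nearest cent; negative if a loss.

Best loop USD → CAD → CHF → USD:
USD 6,638,000.00 × 1.2910 (sell USD at bid) = CAD 8,569,658.00
CAD 8,569,658.00 × 0.76615 (sell CAD at bid) = CHF 6,565,643.48
CHF 6,565,643.48 ÷ 0.98133 (buy USD at ask) = USD 6,690,556.16

Net profit: USD 52,556.16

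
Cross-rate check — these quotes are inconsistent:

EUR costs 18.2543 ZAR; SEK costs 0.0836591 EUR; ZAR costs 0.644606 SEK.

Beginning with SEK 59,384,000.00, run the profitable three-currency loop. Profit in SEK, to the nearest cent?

Profitable loop is SEK → ZAR → EUR → SEK:
SEK 59,384,000.00 ÷ 0.644606 = ZAR 92,124,491.55
ZAR 92,124,491.55 ÷ 18.2543 = EUR 5,046,728.25
EUR 5,046,728.25 ÷ 0.0836591 = SEK 60,324,916.87
Profit = SEK 60,324,916.87 − SEK 59,384,000.00

Profit: SEK 940,916.87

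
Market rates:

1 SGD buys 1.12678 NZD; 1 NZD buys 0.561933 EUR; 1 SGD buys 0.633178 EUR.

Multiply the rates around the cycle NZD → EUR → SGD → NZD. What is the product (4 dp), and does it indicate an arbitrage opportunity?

Around NZD → EUR → SGD → NZD: 1 × 0.561933 ÷ 0.633178 × 1.12678 = 0.999995
Product ≈ 1 (deviation 0.000%, within rounding noise).

1.0000 (no arbitrage)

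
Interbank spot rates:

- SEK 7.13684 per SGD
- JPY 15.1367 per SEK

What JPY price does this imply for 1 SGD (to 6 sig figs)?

SGD/JPY = 108.028

1 SGD × 7.13684 = 7.13684 SEK
7.13684 SEK × 15.1367 = 108.028 JPY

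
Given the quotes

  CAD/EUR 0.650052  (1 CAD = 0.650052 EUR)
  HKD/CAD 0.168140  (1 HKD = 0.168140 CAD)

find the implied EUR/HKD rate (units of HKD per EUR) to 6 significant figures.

1 EUR ÷ 0.650052 = 1.53834 CAD
1.53834 CAD ÷ 0.168140 = 9.14915 HKD

EUR/HKD = 9.14915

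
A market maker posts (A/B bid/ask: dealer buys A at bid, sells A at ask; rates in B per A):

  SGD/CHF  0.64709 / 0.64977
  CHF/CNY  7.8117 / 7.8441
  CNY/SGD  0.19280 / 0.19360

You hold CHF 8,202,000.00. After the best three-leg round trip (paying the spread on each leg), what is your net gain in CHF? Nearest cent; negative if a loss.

Net profit: CHF 110,116.75

Best loop CHF → SGD → CNY → CHF:
CHF 8,202,000.00 ÷ 0.64977 (buy SGD at ask) = SGD 12,622,928.11
SGD 12,622,928.11 ÷ 0.19360 (buy CNY at ask) = CNY 65,201,074.96
CNY 65,201,074.96 ÷ 7.8441 (buy CHF at ask) = CHF 8,312,116.75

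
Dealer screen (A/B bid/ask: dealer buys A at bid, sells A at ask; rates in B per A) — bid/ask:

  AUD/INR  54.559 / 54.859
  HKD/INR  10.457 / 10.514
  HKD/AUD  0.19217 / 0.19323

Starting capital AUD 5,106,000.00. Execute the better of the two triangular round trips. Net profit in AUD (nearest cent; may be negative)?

Net result: AUD -14,276.29 (no profitable arbitrage after spreads)

Best loop AUD → INR → HKD → AUD:
AUD 5,106,000.00 × 54.559 (sell AUD at bid) = INR 278,578,254.00
INR 278,578,254.00 ÷ 10.514 (buy HKD at ask) = HKD 26,495,934.37
HKD 26,495,934.37 × 0.19217 (sell HKD at bid) = AUD 5,091,723.71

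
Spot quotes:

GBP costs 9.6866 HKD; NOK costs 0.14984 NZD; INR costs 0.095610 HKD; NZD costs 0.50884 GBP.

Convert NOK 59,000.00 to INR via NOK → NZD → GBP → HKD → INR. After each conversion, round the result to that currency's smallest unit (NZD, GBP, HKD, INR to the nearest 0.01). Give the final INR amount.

NOK 59,000.00 × 0.14984 = NZD 8,840.56
NZD 8,840.56 × 0.50884 = GBP 4,498.43
GBP 4,498.43 × 9.6866 = HKD 43,574.49
HKD 43,574.49 ÷ 0.095610 = INR 455,752.43

INR 455,752.43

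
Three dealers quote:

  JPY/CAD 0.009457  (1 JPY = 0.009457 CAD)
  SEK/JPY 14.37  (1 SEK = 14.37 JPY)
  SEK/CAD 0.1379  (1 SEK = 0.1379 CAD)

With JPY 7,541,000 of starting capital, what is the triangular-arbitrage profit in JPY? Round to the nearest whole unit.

Profitable loop is JPY → SEK → CAD → JPY:
JPY 7,541,000 ÷ 14.37 = SEK 524,773.83
SEK 524,773.83 × 0.1379 = CAD 72,366.31
CAD 72,366.31 ÷ 0.009457 = JPY 7,652,143
Profit = JPY 7,652,143 − JPY 7,541,000

Profit: JPY 111,143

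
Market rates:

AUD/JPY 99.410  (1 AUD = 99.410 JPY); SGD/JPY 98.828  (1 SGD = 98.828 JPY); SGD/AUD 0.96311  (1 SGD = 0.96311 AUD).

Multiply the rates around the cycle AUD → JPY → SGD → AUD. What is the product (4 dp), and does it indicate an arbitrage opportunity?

Around AUD → JPY → SGD → AUD: 1 × 99.410 ÷ 98.828 × 0.96311 = 0.968782
Product < 1; profitable direction is AUD → SGD → JPY → AUD.

0.9688 (arbitrage exists)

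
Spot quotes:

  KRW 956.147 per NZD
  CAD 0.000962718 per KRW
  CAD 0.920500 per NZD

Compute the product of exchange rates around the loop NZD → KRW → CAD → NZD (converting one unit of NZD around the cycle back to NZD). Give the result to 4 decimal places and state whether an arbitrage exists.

1.0000 (no arbitrage)

Around NZD → KRW → CAD → NZD: 1 × 956.147 × 0.000962718 ÷ 0.920500 = 1.000000
Product ≈ 1 (deviation 0.000%, within rounding noise).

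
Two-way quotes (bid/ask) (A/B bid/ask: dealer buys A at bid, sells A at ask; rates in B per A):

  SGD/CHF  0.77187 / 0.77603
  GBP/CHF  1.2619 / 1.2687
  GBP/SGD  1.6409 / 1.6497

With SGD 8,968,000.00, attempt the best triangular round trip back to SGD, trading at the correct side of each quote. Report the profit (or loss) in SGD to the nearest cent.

Net result: SGD -15,116.43 (no profitable arbitrage after spreads)

Best loop SGD → CHF → GBP → SGD:
SGD 8,968,000.00 × 0.77187 (sell SGD at bid) = CHF 6,922,130.16
CHF 6,922,130.16 ÷ 1.2687 (buy GBP at ask) = GBP 5,456,081.15
GBP 5,456,081.15 × 1.6409 (sell GBP at bid) = SGD 8,952,883.57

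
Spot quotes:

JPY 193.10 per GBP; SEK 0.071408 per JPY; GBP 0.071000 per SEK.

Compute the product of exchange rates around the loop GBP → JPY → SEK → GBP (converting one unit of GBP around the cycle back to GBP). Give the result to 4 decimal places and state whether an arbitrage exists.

Around GBP → JPY → SEK → GBP: 1 × 193.10 × 0.071408 × 0.071000 = 0.979011
Product < 1; profitable direction is GBP → SEK → JPY → GBP.

0.9790 (arbitrage exists)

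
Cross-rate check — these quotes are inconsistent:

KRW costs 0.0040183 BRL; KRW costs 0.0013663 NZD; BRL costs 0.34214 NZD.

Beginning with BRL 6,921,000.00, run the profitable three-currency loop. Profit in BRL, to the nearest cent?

Profitable loop is BRL → NZD → KRW → BRL:
BRL 6,921,000.00 × 0.34214 = NZD 2,367,950.94
NZD 2,367,950.94 ÷ 0.0013663 = KRW 1,733,112,011
KRW 1,733,112,011 × 0.0040183 = BRL 6,964,163.99
Profit = BRL 6,964,163.99 − BRL 6,921,000.00

Profit: BRL 43,163.99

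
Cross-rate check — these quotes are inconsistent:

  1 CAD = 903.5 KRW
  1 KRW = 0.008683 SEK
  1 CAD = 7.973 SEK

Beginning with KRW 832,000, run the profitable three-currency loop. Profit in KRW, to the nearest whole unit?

Profit: KRW 13,565

Profitable loop is KRW → CAD → SEK → KRW:
KRW 832,000 ÷ 903.5 = CAD 920.86
CAD 920.86 × 7.973 = SEK 7,342.04
SEK 7,342.04 ÷ 0.008683 = KRW 845,565
Profit = KRW 845,565 − KRW 832,000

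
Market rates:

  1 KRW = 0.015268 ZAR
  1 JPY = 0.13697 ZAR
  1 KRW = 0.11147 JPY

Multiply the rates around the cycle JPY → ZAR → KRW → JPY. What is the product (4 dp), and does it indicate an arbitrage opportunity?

Around JPY → ZAR → KRW → JPY: 1 × 0.13697 ÷ 0.015268 × 0.11147 = 1.000003
Product ≈ 1 (deviation 0.000%, within rounding noise).

1.0000 (no arbitrage)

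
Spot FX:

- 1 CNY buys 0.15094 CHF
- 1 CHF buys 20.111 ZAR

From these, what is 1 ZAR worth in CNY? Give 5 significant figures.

1 ZAR ÷ 20.111 = 0.049724 CHF
0.049724 CHF ÷ 0.15094 = 0.329429 CNY

ZAR/CNY = 0.32943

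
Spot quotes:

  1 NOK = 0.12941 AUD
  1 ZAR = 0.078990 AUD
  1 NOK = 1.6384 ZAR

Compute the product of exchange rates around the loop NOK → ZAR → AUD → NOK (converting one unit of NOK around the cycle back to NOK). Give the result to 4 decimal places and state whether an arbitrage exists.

Around NOK → ZAR → AUD → NOK: 1 × 1.6384 × 0.078990 ÷ 0.12941 = 1.000056
Product ≈ 1 (deviation 0.006%, within rounding noise).

1.0001 (no arbitrage)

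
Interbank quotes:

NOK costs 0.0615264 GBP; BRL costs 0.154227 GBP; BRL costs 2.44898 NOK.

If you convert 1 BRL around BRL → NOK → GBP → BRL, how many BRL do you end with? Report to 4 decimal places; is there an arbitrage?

0.9770 (arbitrage exists)

Around BRL → NOK → GBP → BRL: 1 × 2.44898 × 0.0615264 ÷ 0.154227 = 0.976981
Product < 1; profitable direction is BRL → GBP → NOK → BRL.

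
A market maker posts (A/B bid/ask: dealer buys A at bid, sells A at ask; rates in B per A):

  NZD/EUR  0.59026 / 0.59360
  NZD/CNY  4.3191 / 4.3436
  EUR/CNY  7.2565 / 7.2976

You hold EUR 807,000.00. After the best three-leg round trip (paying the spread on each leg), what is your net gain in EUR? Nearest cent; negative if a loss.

Best loop EUR → NZD → CNY → EUR:
EUR 807,000.00 ÷ 0.59360 (buy NZD at ask) = NZD 1,359,501.35
NZD 1,359,501.35 × 4.3191 (sell NZD at bid) = CNY 5,871,822.27
CNY 5,871,822.27 ÷ 7.2976 (buy EUR at ask) = EUR 804,623.75

Net result: EUR -2,376.25 (no profitable arbitrage after spreads)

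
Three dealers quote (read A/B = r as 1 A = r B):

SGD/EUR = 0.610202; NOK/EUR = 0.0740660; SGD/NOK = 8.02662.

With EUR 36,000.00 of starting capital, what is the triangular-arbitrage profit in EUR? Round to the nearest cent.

Profit: EUR 950.86

Profitable loop is EUR → NOK → SGD → EUR:
EUR 36,000.00 ÷ 0.0740660 = NOK 486,052.98
NOK 486,052.98 ÷ 8.02662 = SGD 60,555.13
SGD 60,555.13 × 0.610202 = EUR 36,950.86
Profit = EUR 36,950.86 − EUR 36,000.00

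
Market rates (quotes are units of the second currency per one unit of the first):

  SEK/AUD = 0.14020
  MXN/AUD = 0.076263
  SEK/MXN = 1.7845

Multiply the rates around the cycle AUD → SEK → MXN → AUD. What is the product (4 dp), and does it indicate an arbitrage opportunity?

Around AUD → SEK → MXN → AUD: 1 ÷ 0.14020 × 1.7845 × 0.076263 = 0.970694
Product < 1; profitable direction is AUD → MXN → SEK → AUD.

0.9707 (arbitrage exists)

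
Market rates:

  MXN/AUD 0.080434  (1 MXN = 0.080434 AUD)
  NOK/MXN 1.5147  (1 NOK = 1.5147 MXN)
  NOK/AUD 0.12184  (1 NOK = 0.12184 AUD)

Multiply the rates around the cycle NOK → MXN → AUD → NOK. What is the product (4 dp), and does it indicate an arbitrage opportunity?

0.9999 (no arbitrage)

Around NOK → MXN → AUD → NOK: 1 × 1.5147 × 0.080434 ÷ 0.12184 = 0.999946
Product ≈ 1 (deviation 0.005%, within rounding noise).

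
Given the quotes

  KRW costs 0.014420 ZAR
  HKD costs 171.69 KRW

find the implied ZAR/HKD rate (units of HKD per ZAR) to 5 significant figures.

ZAR/HKD = 0.40391

1 ZAR ÷ 0.014420 = 69.3481 KRW
69.3481 KRW ÷ 171.69 = 0.403915 HKD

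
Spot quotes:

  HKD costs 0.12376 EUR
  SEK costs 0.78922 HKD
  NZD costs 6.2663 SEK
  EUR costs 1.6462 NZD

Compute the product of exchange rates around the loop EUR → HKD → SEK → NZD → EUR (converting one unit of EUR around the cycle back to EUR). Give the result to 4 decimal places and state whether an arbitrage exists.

Around EUR → HKD → SEK → NZD → EUR: 1 ÷ 0.12376 ÷ 0.78922 ÷ 6.2663 ÷ 1.6462 = 0.992494
Product < 1; profitable direction is EUR → NZD → SEK → HKD → EUR.

0.9925 (arbitrage exists)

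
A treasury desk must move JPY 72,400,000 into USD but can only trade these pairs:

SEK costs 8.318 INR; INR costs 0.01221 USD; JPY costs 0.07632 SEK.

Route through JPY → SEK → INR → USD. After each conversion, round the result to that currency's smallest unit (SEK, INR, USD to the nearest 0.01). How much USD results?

USD 561,192.05

JPY 72,400,000 × 0.07632 = SEK 5,525,568.00
SEK 5,525,568.00 × 8.318 = INR 45,961,674.62
INR 45,961,674.62 × 0.01221 = USD 561,192.05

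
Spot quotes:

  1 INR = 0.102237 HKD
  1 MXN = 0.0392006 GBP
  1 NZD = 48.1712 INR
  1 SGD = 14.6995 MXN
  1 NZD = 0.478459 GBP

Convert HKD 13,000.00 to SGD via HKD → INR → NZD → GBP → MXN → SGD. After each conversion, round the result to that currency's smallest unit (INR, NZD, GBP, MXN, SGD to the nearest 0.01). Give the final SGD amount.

HKD 13,000.00 ÷ 0.102237 = INR 127,155.53
INR 127,155.53 ÷ 48.1712 = NZD 2,639.66
NZD 2,639.66 × 0.478459 = GBP 1,262.97
GBP 1,262.97 ÷ 0.0392006 = MXN 32,218.13
MXN 32,218.13 ÷ 14.6995 = SGD 2,191.78

SGD 2,191.78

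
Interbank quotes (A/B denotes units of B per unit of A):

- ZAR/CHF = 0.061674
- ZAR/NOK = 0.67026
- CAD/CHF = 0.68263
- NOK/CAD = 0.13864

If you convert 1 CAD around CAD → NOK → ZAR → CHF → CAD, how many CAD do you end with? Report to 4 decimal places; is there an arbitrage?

Around CAD → NOK → ZAR → CHF → CAD: 1 ÷ 0.13864 ÷ 0.67026 × 0.061674 ÷ 0.68263 = 0.972266
Product < 1; profitable direction is CAD → CHF → ZAR → NOK → CAD.

0.9723 (arbitrage exists)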